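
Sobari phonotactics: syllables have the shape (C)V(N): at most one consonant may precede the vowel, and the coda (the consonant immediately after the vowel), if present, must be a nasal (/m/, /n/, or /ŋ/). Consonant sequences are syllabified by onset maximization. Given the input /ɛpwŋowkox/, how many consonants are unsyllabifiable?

4

The consonants /p/, /w/, /w/, /x/ cannot be parsed into a legal (C)V(N) syllable (only a nasal (/m/, /n/, or /ŋ/) is licensed in coda position; onsets are limited to one consonant).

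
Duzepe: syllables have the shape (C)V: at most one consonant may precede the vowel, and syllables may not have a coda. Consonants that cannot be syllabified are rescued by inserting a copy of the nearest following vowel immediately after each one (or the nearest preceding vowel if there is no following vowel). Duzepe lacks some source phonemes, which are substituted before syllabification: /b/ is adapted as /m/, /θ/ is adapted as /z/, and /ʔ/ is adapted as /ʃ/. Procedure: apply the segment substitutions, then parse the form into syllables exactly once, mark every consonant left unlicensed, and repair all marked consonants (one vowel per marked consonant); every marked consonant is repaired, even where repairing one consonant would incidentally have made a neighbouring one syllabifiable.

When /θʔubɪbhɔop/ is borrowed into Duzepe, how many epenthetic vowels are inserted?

After substitution the input is /zʃumɪmhɔop/.
The unsyllabifiable consonants are /z/, /m/, /p/; each receives one epenthetic vowel.

3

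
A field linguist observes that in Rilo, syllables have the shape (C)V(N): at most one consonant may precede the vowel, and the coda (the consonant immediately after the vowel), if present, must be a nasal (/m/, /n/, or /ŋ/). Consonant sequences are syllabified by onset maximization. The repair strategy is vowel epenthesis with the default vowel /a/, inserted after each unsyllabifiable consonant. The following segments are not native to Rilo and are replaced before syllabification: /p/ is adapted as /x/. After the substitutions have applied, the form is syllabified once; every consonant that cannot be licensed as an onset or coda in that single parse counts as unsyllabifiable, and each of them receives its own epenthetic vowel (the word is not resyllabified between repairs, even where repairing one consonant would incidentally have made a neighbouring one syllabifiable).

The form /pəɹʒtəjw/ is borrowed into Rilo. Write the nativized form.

Substitution: /p/ → /x/, giving /xəɹʒtəjw/.
Under (C)V(N), the unsyllabifiable consonants are /ɹ/, /ʒ/, /j/, /w/ (only a nasal (/m/, /n/, or /ŋ/) is licensed in coda position; onsets are limited to one consonant).
Inserting the epenthetic vowel yields /ɹ/ → /ɹa/, /ʒ/ → /ʒa/, /j/ → /ja/, /w/ → /wa/.

xəɹaʒatəjawa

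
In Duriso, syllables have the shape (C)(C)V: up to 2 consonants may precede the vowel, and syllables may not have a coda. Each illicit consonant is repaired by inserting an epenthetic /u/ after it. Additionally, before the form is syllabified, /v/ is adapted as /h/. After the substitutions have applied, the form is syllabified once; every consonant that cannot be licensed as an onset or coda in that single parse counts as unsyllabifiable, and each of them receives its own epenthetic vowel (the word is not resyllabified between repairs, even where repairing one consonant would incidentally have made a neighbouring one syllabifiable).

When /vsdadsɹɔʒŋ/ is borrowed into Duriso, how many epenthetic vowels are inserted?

4

After substitution the input is /hsdadsɹɔʒŋ/.
The unsyllabifiable consonants are /h/, /d/, /ʒ/, /ŋ/; each receives one epenthetic vowel.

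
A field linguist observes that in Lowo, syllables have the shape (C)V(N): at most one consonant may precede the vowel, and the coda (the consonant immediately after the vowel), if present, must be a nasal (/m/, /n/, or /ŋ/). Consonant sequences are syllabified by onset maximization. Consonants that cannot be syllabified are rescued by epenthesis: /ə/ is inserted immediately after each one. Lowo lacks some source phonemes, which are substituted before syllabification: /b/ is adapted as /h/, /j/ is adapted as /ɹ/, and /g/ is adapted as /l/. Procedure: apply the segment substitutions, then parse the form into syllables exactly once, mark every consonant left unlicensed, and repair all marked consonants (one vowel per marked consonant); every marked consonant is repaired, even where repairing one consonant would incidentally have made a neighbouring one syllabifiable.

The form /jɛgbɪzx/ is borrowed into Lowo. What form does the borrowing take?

ɹɛləhɪzəxə

Substitution: /j/ → /ɹ/, /g/ → /l/, /b/ → /h/, giving /ɹɛlhɪzx/.
Under (C)V(N), the unsyllabifiable consonants are /l/, /z/, /x/ (only a nasal (/m/, /n/, or /ŋ/) is licensed in coda position; onsets are limited to one consonant).
Each unlicensed consonant becomes the onset of a new syllable: /l/ → /lə/, /z/ → /zə/, /x/ → /xə/.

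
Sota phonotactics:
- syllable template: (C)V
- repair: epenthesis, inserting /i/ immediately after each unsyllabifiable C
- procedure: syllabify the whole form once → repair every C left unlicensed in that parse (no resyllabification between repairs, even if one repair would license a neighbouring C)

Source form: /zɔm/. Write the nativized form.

zɔmi

Syllabifying with onset maximization leaves /m/ stranded (no codas are permitted; onsets are limited to one consonant).
Epenthesis after each stranded consonant: /m/ → /mi/.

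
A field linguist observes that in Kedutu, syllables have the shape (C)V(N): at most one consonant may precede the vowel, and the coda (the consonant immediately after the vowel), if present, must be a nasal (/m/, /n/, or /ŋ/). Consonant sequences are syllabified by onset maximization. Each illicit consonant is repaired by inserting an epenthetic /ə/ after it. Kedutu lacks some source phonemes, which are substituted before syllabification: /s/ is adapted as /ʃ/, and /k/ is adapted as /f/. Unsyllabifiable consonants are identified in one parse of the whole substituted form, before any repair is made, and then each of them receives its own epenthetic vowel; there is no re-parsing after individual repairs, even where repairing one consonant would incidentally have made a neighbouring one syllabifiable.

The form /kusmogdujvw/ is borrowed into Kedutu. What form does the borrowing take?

Substitution: /k/ → /f/, /s/ → /ʃ/, giving /fuʃmogdujvw/.
The consonants /ʃ/, /g/, /j/, /v/, /w/ cannot be parsed into a legal (C)V(N) syllable (only a nasal (/m/, /n/, or /ŋ/) is licensed in coda position; onsets are limited to one consonant).
Inserting the epenthetic vowel yields /ʃ/ → /ʃə/, /g/ → /gə/, /j/ → /jə/, /v/ → /və/, /w/ → /wə/.

fuʃəmogədujəvəwə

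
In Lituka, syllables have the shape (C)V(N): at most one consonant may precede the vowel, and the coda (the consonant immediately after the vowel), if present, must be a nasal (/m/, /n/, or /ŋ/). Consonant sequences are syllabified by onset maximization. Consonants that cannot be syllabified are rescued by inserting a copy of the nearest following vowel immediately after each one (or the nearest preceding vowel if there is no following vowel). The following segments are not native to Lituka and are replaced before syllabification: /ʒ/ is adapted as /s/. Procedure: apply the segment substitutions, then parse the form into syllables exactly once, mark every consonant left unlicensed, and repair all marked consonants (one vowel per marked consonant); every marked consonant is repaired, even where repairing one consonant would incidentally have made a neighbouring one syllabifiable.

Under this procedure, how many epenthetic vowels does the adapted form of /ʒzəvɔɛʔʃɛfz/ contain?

After substitution the input is /szəvɔɛʔʃɛfz/.
The unsyllabifiable consonants are /s/, /ʔ/, /f/, /z/; each receives one epenthetic vowel.

4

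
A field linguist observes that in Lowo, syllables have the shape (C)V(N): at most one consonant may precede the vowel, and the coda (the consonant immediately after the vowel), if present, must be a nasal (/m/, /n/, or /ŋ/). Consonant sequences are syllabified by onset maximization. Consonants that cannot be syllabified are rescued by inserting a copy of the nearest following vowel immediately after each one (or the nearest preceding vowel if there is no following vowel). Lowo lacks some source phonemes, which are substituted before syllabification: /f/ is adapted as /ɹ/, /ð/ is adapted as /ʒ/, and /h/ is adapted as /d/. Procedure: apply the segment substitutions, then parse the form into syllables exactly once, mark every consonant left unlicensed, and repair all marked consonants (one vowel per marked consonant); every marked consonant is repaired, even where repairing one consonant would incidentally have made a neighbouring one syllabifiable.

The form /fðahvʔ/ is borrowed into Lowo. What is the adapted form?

ɹaʒadavaʔa

Substitution: /f/ → /ɹ/, /ð/ → /ʒ/, /h/ → /d/, giving /ɹʒadvʔ/.
The consonants /ɹ/, /d/, /v/, /ʔ/ cannot be parsed into a legal (C)V(N) syllable (only a nasal (/m/, /n/, or /ŋ/) is licensed in coda position; onsets are limited to one consonant).
Each unlicensed consonant becomes the onset of a new syllable: /ɹ/ → /ɹa/, /d/ → /da/, /v/ → /va/, /ʔ/ → /ʔa/.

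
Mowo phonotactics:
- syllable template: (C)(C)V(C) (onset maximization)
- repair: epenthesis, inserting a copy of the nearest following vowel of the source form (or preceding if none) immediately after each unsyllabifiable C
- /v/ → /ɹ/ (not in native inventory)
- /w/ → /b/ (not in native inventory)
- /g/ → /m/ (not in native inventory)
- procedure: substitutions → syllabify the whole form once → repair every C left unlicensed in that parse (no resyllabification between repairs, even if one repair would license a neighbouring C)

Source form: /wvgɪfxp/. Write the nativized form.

Substitution: /w/ → /b/, /v/ → /ɹ/, /g/ → /m/, giving /bɹmɪfxp/.
The consonants /b/, /x/, /p/ cannot be parsed into a legal (C)(C)V(C) syllable (at most one coda consonant is licensed; onsets may contain at most 2 consonants).
Inserting the epenthetic vowel yields /b/ → /bɪ/, /x/ → /xɪ/, /p/ → /pɪ/.

bɪɹmɪfxɪpɪ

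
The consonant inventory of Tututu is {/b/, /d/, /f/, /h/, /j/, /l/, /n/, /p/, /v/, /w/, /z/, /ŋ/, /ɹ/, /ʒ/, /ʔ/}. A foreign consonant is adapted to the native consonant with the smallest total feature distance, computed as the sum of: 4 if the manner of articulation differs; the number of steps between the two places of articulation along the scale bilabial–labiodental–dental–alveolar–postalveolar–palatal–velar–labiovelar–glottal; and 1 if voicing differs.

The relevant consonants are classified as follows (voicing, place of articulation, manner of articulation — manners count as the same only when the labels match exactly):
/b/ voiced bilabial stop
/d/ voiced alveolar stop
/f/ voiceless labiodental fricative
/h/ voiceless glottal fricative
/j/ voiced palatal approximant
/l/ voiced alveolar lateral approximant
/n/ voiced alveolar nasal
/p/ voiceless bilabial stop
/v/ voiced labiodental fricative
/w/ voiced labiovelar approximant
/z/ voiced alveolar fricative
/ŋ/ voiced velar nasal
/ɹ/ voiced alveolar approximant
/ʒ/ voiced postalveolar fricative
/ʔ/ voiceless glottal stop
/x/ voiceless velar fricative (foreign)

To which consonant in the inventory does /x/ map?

/h/ is closest: same manner (fricative), place distance 2 (velar→glottal), same voicing; total 2. Next closest is /ʒ/ at distance 3.

h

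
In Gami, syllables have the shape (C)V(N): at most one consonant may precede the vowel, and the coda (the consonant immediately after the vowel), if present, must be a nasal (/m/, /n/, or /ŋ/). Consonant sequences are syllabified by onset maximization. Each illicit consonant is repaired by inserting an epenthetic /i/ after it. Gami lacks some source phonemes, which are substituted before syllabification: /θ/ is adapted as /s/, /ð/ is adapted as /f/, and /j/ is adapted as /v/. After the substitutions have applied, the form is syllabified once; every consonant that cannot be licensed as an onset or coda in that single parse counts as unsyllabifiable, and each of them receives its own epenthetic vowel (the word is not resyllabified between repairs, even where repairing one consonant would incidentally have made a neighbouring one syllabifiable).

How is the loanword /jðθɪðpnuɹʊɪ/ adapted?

vifisɪfipinuɹʊɪ

Substitution: /j/ → /v/, /ð/ → /f/, /θ/ → /s/, giving /vfsɪfpnuɹʊɪ/.
Under (C)V(N), the unsyllabifiable consonants are /v/, /f/, /f/, /p/ (only a nasal (/m/, /n/, or /ŋ/) is licensed in coda position; onsets are limited to one consonant).
Inserting the epenthetic vowel yields /v/ → /vi/, /f/ → /fi/, /f/ → /fi/, /p/ → /pi/.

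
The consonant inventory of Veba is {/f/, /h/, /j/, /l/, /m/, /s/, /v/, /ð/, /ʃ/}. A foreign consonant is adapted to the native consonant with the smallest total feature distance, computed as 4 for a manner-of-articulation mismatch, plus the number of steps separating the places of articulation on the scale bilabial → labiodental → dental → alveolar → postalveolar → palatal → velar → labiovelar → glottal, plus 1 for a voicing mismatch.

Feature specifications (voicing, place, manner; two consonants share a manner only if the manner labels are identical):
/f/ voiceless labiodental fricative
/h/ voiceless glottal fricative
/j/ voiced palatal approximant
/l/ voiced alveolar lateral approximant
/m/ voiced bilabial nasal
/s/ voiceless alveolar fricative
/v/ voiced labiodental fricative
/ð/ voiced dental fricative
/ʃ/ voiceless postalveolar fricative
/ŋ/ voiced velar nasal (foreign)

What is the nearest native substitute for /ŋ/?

j

/j/ is closest: manner differs (nasal→approximant, +4), place distance 1 (velar→palatal), same voicing; total 5. Next closest is /m/ at distance 6.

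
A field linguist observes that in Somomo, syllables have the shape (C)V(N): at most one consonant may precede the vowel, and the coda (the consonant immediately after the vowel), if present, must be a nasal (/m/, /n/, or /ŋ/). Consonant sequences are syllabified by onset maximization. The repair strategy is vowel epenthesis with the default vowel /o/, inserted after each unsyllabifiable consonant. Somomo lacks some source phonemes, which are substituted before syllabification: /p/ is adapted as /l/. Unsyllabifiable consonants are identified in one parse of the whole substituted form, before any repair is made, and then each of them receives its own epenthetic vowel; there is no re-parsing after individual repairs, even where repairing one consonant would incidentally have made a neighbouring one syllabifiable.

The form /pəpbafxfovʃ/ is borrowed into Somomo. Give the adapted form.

ləlobafoxofovoʃo

Substitution: /p/ → /l/, giving /ləlbafxfovʃ/.
The consonants /l/, /f/, /x/, /v/, /ʃ/ cannot be parsed into a legal (C)V(N) syllable (only a nasal (/m/, /n/, or /ŋ/) is licensed in coda position; onsets are limited to one consonant).
Each unlicensed consonant becomes the onset of a new syllable: /l/ → /lo/, /f/ → /fo/, /x/ → /xo/, /v/ → /vo/, /ʃ/ → /ʃo/.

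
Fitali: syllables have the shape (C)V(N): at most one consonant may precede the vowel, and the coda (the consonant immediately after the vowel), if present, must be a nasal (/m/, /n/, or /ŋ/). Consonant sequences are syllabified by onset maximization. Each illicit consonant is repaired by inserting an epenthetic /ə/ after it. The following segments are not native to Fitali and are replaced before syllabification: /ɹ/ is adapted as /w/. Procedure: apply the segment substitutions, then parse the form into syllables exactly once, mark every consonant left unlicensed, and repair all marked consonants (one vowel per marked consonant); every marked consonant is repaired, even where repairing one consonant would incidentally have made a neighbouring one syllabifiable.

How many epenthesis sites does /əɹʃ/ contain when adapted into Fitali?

2

After substitution the input is /əwʃ/.
The unsyllabifiable consonants are /w/, /ʃ/; each receives one epenthetic vowel.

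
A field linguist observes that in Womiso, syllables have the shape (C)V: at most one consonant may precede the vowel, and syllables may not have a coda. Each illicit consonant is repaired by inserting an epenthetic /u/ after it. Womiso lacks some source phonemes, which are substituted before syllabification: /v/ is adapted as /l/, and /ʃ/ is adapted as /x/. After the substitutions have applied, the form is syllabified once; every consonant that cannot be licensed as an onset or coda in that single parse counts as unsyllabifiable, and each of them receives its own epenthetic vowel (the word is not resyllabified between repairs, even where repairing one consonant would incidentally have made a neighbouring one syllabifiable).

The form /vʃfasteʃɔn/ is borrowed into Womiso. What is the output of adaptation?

Substitution: /v/ → /l/, /ʃ/ → /x/, giving /lxfastexɔn/.
The consonants /l/, /x/, /s/, /n/ cannot be parsed into a legal (C)V syllable (no codas are permitted; onsets are limited to one consonant).
Epenthesis after each stranded consonant: /l/ → /lu/, /x/ → /xu/, /s/ → /su/, /n/ → /nu/.

luxufasutexɔnu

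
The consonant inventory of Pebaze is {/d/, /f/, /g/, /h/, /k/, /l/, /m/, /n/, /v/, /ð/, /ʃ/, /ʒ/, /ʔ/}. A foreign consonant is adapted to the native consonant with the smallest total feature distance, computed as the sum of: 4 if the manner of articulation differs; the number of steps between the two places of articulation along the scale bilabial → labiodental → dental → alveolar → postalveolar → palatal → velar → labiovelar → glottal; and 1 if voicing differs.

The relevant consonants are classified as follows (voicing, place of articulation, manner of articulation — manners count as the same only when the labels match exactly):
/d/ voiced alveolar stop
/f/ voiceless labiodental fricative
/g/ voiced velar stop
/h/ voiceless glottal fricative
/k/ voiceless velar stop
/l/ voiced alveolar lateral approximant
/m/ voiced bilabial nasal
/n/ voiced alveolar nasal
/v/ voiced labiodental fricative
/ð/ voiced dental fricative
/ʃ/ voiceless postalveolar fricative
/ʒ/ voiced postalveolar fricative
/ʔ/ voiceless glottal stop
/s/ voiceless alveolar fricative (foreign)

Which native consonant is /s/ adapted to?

/ʃ/ is closest: same manner (fricative), place distance 1 (alveolar→postalveolar), same voicing; total 1. Next closest is /f/ at distance 2.

ʃ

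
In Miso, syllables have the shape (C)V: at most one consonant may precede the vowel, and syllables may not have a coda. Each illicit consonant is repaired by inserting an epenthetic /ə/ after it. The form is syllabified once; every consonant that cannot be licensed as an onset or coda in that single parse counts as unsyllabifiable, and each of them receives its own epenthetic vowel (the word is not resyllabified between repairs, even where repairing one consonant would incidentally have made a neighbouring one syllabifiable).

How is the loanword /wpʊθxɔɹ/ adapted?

wəpʊθəxɔɹə

Under (C)V, the unsyllabifiable consonants are /w/, /θ/, /ɹ/ (no codas are permitted; onsets are limited to one consonant).
Epenthesis after each stranded consonant: /w/ → /wə/, /θ/ → /θə/, /ɹ/ → /ɹə/.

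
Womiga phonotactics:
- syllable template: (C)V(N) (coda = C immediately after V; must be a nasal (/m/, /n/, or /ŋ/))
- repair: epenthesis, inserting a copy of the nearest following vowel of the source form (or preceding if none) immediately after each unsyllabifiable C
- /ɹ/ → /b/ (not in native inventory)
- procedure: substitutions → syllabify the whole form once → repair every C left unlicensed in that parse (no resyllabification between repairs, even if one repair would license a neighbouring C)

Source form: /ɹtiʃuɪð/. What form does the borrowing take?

bitiʃuɪðɪ

Substitution: /ɹ/ → /b/, giving /btiʃuɪð/.
Syllabifying with onset maximization leaves /b/, /ð/ stranded (only a nasal (/m/, /n/, or /ŋ/) is licensed in coda position; onsets are limited to one consonant).
Each unlicensed consonant becomes the onset of a new syllable: /b/ → /bi/, /ð/ → /ðɪ/.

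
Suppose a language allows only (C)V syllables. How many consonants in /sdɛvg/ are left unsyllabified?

Syllabifying with onset maximization leaves /s/, /v/, /g/ stranded (no codas are permitted; onsets are limited to one consonant).

3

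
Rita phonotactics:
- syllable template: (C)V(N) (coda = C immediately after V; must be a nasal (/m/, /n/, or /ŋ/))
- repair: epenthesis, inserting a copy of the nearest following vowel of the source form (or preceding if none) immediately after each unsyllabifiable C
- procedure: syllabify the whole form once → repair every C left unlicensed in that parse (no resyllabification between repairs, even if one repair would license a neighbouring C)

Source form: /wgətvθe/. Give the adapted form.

The consonants /w/, /t/, /v/ cannot be parsed into a legal (C)V(N) syllable (only a nasal (/m/, /n/, or /ŋ/) is licensed in coda position; onsets are limited to one consonant).
Inserting the epenthetic vowel yields /w/ → /wə/, /t/ → /te/, /v/ → /ve/.

wəgəteveθe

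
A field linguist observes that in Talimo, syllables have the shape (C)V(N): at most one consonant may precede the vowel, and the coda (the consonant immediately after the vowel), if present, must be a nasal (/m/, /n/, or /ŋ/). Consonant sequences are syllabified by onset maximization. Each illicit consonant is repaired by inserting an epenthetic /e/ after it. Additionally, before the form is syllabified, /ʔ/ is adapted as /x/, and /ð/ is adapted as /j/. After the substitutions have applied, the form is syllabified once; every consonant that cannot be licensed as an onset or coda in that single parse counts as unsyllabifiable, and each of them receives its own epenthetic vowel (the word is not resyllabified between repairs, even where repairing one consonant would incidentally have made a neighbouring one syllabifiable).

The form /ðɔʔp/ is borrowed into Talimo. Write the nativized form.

jɔxepe

Substitution: /ð/ → /j/, /ʔ/ → /x/, giving /jɔxp/.
Under (C)V(N), the unsyllabifiable consonants are /x/, /p/ (only a nasal (/m/, /n/, or /ŋ/) is licensed in coda position; onsets are limited to one consonant).
Inserting the epenthetic vowel yields /x/ → /xe/, /p/ → /pe/.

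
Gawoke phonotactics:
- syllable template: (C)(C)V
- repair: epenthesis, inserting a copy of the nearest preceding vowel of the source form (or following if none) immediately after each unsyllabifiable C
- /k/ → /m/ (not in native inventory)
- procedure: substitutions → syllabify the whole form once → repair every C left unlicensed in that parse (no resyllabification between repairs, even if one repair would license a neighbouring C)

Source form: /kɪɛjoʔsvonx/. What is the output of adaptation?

mɪɛjoʔosvonoxo

Substitution: /k/ → /m/, giving /mɪɛjoʔsvonx/.
Syllabifying with onset maximization leaves /ʔ/, /n/, /x/ stranded (no codas are permitted; onsets may contain at most 2 consonants).
Epenthesis after each stranded consonant: /ʔ/ → /ʔo/, /n/ → /no/, /x/ → /xo/.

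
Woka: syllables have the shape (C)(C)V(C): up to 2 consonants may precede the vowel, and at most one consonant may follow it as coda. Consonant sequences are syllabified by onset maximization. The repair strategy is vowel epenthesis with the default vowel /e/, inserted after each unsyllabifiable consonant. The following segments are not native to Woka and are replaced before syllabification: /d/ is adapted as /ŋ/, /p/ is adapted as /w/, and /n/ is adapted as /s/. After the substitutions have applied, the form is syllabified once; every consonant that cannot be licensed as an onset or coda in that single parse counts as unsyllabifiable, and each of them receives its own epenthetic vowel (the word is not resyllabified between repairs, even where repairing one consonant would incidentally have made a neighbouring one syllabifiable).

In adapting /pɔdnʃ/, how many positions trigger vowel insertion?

After substitution the input is /wɔŋsʃ/.
The unsyllabifiable consonants are /s/, /ʃ/; each receives one epenthetic vowel.

2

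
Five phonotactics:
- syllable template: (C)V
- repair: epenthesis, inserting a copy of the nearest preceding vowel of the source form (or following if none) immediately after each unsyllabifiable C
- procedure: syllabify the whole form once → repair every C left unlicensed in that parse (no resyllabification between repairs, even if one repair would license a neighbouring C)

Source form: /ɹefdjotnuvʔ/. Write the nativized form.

Syllabifying with onset maximization leaves /f/, /d/, /t/, /v/, /ʔ/ stranded (no codas are permitted; onsets are limited to one consonant).
Epenthesis after each stranded consonant: /f/ → /fe/, /d/ → /de/, /t/ → /to/, /v/ → /vu/, /ʔ/ → /ʔu/.

ɹefedejotonuvuʔu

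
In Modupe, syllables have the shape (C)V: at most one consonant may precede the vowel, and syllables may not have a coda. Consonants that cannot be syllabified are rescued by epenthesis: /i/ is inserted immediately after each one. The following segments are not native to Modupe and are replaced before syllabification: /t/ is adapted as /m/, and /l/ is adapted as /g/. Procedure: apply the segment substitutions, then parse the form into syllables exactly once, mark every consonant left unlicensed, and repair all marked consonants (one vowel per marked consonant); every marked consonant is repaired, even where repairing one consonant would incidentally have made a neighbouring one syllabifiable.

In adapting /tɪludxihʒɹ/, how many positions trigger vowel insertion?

4

After substitution the input is /mɪgudxihʒɹ/.
The unsyllabifiable consonants are /d/, /h/, /ʒ/, /ɹ/; each receives one epenthetic vowel.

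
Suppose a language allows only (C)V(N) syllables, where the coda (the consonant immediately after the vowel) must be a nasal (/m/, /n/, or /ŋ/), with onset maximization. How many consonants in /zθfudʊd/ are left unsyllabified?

3

Under (C)V(N), the unsyllabifiable consonants are /z/, /θ/, /d/ (only a nasal (/m/, /n/, or /ŋ/) is licensed in coda position; onsets are limited to one consonant).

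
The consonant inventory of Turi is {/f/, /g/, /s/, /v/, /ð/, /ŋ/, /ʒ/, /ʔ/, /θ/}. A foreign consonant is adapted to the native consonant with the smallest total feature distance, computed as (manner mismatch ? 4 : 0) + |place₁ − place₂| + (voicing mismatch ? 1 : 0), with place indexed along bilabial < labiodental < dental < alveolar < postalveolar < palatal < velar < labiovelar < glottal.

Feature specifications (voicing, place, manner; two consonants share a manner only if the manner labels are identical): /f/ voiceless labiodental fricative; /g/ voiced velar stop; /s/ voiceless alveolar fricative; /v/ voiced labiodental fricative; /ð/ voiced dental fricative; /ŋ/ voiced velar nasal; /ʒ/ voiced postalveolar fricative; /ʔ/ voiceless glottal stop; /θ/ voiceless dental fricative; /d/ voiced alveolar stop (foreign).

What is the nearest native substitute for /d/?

g

/g/ is closest: same manner (stop), place distance 3 (alveolar→velar), same voicing; total 3. Next closest is /s/ at distance 5.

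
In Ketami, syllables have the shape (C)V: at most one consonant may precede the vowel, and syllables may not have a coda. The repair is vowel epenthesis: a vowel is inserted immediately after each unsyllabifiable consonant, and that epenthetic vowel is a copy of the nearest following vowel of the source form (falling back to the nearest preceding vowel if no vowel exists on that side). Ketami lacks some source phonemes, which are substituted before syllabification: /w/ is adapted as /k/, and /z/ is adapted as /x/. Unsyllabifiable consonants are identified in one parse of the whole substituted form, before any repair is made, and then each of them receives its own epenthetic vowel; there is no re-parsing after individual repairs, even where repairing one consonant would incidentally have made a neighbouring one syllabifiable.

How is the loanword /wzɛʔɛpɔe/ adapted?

Substitution: /w/ → /k/, /z/ → /x/, giving /kxɛʔɛpɔe/.
The consonants /k/ cannot be parsed into a legal (C)V syllable (no codas are permitted; onsets are limited to one consonant).
Epenthesis after each stranded consonant: /k/ → /kɛ/.

kɛxɛʔɛpɔe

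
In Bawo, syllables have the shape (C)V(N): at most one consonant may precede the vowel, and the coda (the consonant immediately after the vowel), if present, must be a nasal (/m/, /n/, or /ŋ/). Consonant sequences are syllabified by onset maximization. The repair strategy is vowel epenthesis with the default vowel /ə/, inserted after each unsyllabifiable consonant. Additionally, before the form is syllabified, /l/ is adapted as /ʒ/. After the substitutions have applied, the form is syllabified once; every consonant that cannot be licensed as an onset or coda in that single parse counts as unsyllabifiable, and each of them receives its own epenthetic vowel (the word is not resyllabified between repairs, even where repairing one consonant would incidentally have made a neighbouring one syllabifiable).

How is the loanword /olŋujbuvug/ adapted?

Substitution: /l/ → /ʒ/, giving /oʒŋujbuvug/.
Under (C)V(N), the unsyllabifiable consonants are /ʒ/, /j/, /g/ (only a nasal (/m/, /n/, or /ŋ/) is licensed in coda position; onsets are limited to one consonant).
Each unlicensed consonant becomes the onset of a new syllable: /ʒ/ → /ʒə/, /j/ → /jə/, /g/ → /gə/.

oʒəŋujəbuvugə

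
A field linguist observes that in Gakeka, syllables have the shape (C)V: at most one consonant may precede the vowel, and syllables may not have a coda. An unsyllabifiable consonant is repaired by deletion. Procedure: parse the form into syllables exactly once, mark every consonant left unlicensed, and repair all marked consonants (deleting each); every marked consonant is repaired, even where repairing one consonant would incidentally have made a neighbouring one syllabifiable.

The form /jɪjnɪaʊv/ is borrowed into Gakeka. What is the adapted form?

Syllabifying with onset maximization leaves /j/, /v/ stranded (no codas are permitted; onsets are limited to one consonant).
Deleting the stranded consonants removes /j/, /v/.

jɪnɪaʊ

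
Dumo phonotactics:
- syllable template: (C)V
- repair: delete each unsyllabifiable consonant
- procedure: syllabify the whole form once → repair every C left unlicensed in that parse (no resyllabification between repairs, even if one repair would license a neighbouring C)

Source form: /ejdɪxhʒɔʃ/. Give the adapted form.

edɪʒɔ

Under (C)V, the unsyllabifiable consonants are /j/, /x/, /h/, /ʃ/ (no codas are permitted; onsets are limited to one consonant).
Deletion applies to /j/, /x/, /h/, /ʃ/.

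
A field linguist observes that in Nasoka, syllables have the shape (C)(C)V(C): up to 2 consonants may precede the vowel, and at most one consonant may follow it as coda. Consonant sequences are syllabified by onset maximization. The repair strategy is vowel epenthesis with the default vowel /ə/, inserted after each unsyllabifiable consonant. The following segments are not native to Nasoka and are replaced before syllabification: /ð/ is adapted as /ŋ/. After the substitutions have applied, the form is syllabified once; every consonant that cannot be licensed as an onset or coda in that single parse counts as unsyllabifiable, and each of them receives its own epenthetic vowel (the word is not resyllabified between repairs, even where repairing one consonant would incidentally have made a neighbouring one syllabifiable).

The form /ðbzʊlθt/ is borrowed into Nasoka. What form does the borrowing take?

ŋəbzʊlθətə

Substitution: /ð/ → /ŋ/, giving /ŋbzʊlθt/.
The consonants /ŋ/, /θ/, /t/ cannot be parsed into a legal (C)(C)V(C) syllable (at most one coda consonant is licensed; onsets may contain at most 2 consonants).
Epenthesis after each stranded consonant: /ŋ/ → /ŋə/, /θ/ → /θə/, /t/ → /tə/.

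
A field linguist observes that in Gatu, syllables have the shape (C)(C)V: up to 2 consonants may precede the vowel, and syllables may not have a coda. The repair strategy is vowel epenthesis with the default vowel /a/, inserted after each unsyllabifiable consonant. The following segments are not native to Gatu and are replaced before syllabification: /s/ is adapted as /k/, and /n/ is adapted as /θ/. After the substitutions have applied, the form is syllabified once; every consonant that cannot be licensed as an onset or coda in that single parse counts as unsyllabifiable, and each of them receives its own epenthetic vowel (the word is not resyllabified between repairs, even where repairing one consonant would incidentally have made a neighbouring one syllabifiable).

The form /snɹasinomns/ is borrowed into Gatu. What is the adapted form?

Substitution: /s/ → /k/, /n/ → /θ/, giving /kθɹakiθomθk/.
The consonants /k/, /m/, /θ/, /k/ cannot be parsed into a legal (C)(C)V syllable (no codas are permitted; onsets may contain at most 2 consonants).
Epenthesis after each stranded consonant: /k/ → /ka/, /m/ → /ma/, /θ/ → /θa/, /k/ → /ka/.

kaθɹakiθomaθaka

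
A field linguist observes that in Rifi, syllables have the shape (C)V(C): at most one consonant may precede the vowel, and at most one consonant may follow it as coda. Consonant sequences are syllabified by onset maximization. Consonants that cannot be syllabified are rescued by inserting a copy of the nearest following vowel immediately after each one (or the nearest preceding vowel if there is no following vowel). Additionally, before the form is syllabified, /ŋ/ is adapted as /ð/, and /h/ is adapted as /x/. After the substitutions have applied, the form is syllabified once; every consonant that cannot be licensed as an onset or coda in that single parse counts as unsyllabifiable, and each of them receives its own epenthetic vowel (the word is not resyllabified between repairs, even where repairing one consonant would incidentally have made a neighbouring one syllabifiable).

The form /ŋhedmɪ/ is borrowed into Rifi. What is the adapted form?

Substitution: /ŋ/ → /ð/, /h/ → /x/, giving /ðxedmɪ/.
The consonants /ð/ cannot be parsed into a legal (C)V(C) syllable (at most one coda consonant is licensed; onsets are limited to one consonant).
Epenthesis after each stranded consonant: /ð/ → /ðe/.

ðexedmɪ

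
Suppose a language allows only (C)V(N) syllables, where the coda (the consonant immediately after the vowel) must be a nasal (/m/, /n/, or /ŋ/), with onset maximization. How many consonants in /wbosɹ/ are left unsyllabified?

3

Syllabifying with onset maximization leaves /w/, /s/, /ɹ/ stranded (only a nasal (/m/, /n/, or /ŋ/) is licensed in coda position; onsets are limited to one consonant).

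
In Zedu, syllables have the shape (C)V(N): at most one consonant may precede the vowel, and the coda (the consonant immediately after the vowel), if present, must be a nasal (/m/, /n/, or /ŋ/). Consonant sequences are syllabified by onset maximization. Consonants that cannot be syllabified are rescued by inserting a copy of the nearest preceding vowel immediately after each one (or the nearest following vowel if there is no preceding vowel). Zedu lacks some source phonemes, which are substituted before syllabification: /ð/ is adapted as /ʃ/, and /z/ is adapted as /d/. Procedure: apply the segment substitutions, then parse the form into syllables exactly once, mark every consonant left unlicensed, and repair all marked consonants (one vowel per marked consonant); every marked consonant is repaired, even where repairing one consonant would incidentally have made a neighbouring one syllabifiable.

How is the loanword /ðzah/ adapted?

Substitution: /ð/ → /ʃ/, /z/ → /d/, giving /ʃdah/.
Under (C)V(N), the unsyllabifiable consonants are /ʃ/, /h/ (only a nasal (/m/, /n/, or /ŋ/) is licensed in coda position; onsets are limited to one consonant).
Each unlicensed consonant becomes the onset of a new syllable: /ʃ/ → /ʃa/, /h/ → /ha/.

ʃadaha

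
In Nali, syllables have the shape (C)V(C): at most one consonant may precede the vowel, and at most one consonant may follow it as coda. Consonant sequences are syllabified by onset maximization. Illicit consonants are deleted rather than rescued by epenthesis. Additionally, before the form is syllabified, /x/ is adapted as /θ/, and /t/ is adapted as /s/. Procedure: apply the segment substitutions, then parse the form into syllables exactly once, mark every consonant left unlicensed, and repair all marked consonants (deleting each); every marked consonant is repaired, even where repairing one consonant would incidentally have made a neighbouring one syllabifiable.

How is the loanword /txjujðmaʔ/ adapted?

Substitution: /t/ → /s/, /x/ → /θ/, giving /sθjujðmaʔ/.
Under (C)V(C), the unsyllabifiable consonants are /s/, /θ/, /ð/ (at most one coda consonant is licensed; onsets are limited to one consonant).
Deletion applies to /s/, /θ/, /ð/.

jujmaʔ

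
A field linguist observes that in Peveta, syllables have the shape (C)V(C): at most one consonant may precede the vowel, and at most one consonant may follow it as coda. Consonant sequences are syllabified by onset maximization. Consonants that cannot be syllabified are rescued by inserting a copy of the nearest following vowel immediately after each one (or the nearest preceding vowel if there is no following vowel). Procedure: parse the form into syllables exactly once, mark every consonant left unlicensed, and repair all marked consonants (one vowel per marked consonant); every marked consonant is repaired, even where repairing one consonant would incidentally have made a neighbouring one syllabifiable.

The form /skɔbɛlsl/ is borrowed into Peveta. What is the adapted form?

sɔkɔbɛlsɛlɛ

The consonants /s/, /s/, /l/ cannot be parsed into a legal (C)V(C) syllable (at most one coda consonant is licensed; onsets are limited to one consonant).
Inserting the epenthetic vowel yields /s/ → /sɔ/, /s/ → /sɛ/, /l/ → /lɛ/.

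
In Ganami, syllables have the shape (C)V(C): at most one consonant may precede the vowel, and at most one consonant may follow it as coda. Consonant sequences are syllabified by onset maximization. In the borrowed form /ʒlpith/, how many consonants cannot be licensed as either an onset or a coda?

Under (C)V(C), the unsyllabifiable consonants are /ʒ/, /l/, /h/ (at most one coda consonant is licensed; onsets are limited to one consonant).

3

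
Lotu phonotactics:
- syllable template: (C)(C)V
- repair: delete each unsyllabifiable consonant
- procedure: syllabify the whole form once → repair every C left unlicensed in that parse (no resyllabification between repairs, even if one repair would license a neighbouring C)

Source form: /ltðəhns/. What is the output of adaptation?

tðə

Under (C)(C)V, the unsyllabifiable consonants are /l/, /h/, /n/, /s/ (no codas are permitted; onsets may contain at most 2 consonants).
Deleting the stranded consonants removes /l/, /h/, /n/, /s/.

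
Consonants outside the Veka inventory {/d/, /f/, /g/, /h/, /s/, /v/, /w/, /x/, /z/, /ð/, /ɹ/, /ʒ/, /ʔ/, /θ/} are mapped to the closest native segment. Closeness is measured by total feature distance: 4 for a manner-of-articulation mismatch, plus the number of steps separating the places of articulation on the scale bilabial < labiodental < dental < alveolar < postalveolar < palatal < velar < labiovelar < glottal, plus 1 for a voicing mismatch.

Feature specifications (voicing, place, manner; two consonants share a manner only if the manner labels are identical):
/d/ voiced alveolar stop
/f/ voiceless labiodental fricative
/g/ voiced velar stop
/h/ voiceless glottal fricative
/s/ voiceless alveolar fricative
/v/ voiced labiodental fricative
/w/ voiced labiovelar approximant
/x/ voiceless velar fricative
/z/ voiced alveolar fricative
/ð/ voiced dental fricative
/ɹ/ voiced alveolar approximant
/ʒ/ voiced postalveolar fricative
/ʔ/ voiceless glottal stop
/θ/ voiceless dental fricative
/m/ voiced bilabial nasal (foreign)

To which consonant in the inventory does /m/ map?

/v/ is closest: manner differs (nasal→fricative, +4), place distance 1 (bilabial→labiodental), same voicing; total 5. Next closest is /f/ at distance 6.

v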